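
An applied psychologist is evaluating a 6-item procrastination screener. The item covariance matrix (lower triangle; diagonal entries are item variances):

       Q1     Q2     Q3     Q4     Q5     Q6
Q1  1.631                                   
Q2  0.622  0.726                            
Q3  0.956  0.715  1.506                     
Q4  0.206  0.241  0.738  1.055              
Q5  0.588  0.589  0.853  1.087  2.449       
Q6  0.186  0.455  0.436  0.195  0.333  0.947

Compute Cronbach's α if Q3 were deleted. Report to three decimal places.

Remaining items: Q1, Q2, Q4, Q5, Q6 (k = 5).
Σσᵢ² = 1.631 + 0.726 + 1.055 + 2.449 + 0.947 = 6.808
σ²_T = 6.808 + 2 × 4.502 = 15.812
α (item deleted) = (5/4)·(1 − 6.808/15.812) = 0.712

α = 0.712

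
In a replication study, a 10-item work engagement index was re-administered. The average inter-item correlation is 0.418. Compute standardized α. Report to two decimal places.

α = 0.88

Standardized α = k·r̄ / (1 + (k−1)·r̄) = 10 × 0.418 / (1 + 9 × 0.418)
  = 4.1800 / 4.7620 = 0.88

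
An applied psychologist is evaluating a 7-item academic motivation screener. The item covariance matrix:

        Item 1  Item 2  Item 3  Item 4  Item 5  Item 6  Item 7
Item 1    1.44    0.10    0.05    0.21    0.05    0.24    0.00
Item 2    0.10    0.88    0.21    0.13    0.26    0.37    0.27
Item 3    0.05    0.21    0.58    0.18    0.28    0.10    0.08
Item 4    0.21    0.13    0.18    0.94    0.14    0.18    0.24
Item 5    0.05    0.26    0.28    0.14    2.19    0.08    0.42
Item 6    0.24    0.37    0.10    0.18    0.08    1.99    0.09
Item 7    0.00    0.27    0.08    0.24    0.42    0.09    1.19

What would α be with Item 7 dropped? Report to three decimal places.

α = 0.470

Remaining items: Item 1, Item 2, Item 3, Item 4, Item 5, Item 6 (k = 6).
Σσᵢ² = 1.44 + 0.88 + 0.58 + 0.94 + 2.19 + 1.99 = 8.02
Var(T) = 8.02 + 2 × 2.58 = 13.18
α (item deleted) = (6/5)·(1 − 8.02/13.18) = 0.470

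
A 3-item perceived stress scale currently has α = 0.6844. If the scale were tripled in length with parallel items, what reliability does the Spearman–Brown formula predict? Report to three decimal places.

Length factor m = 3
α' = m·α / (1 + (m−1)·α)
   = 3 × 0.6844 / (1 + (3 − 1) × 0.6844)
   = 2.0532 / 2.3688 = 0.867

predicted reliability = 0.867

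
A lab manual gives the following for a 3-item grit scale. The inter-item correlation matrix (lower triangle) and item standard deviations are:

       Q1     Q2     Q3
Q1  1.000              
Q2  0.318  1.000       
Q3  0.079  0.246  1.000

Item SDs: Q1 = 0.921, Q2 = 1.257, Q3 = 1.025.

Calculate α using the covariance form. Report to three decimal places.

Σσ²ᵢ = 0.921² + 1.257² + 1.025² = 3.4789
Covariances σ_ij = r_ij · s_i · s_j:
  σ(Q1,Q2) = 0.318 × 0.921 × 1.257 = 0.3681
  σ(Q1,Q3) = 0.079 × 0.921 × 1.025 = 0.0746
  σ(Q2,Q3) = 0.246 × 1.257 × 1.025 = 0.3170
σ²_T = Σσ²ᵢ + 2·Σσ_ij = 3.4789 + 2 × 0.7597 = 4.9983
α = (3/2)·(1 − 3.4789/4.9983) = 0.456

α = 0.456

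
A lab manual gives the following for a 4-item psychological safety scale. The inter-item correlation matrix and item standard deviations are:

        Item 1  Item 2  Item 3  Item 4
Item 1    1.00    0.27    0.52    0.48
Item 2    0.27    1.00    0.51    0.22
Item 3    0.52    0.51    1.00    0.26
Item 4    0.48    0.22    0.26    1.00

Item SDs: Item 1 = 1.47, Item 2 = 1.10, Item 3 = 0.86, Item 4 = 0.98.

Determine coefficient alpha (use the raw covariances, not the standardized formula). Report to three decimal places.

α = 0.691

Σσ²ᵢ = 1.47² + 1.10² + 0.86² + 0.98² = 5.0709
Covariances σ_ij = r_ij · s_i · s_j:
  σ(Item 1,Item 2) = 0.27 × 1.47 × 1.10 = 0.4366
  σ(Item 1,Item 3) = 0.52 × 1.47 × 0.86 = 0.6574
  σ(Item 1,Item 4) = 0.48 × 1.47 × 0.98 = 0.6915
  σ(Item 2,Item 3) = 0.51 × 1.10 × 0.86 = 0.4825
  σ(Item 2,Item 4) = 0.22 × 1.10 × 0.98 = 0.2372
  σ(Item 3,Item 4) = 0.26 × 0.86 × 0.98 = 0.2191
σ²_T = Σσ²ᵢ + 2·Σσ_ij = 5.0709 + 2 × 2.7243 = 10.5195
α = (4/3)·(1 − 5.0709/10.5195) = 0.691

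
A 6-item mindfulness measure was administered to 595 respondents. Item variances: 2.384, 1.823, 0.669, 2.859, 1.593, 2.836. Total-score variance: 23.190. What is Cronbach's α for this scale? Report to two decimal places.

α = 0.57

Σσᵢ² = 2.384 + 1.823 + 0.669 + 2.859 + 1.593 + 2.836 = 12.164
α = (k/(k−1))·(1 − Σσᵢ²/Var(T)) = (6/5)·(1 − 12.164/23.190) = 0.57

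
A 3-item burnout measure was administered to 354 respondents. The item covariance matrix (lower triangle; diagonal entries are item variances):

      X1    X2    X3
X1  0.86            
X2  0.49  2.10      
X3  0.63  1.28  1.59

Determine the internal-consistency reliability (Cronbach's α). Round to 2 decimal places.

Cronbach's α = 0.77

ΣVar(i) = 0.86 + 2.10 + 1.59 = 4.55
Σ_{i<j} σ_ij = 2.40
Var(T) = 4.55 + 2 × 2.40 = 9.35
α = (k/(k−1))·(1 − ΣVar(i)/Var(T)) = (3/2)·(1 − 4.55/9.35) = 0.77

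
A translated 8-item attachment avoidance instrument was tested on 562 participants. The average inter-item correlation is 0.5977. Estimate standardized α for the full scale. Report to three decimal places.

Standardized α = k·r̄ / (1 + (k−1)·r̄) = 8 × 0.5977 / (1 + 7 × 0.5977)
  = 4.7816 / 5.1839 = 0.922

standardized α = 0.922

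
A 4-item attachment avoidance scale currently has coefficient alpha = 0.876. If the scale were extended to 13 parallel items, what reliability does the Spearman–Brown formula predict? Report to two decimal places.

Length factor m = 13/4 = 3.2500
α' = m·α / (1 + (m−1)·α)
   = 13/4 × 0.876 / (1 + (13/4 − 1) × 0.876)
   = 2.8470 / 2.9710 = 0.96

predicted reliability = 0.96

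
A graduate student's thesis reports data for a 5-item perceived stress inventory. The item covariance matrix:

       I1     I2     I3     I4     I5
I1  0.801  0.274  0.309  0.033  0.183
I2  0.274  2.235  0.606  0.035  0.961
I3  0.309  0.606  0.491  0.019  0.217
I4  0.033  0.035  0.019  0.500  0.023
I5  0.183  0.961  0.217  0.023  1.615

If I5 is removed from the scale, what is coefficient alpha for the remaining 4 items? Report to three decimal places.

Remaining items: I1, I2, I3, I4 (k = 4).
Σσ²ᵢ = 0.801 + 2.235 + 0.491 + 0.500 = 4.027
σ²_total = 4.027 + 2 × 1.276 = 6.579
α (item deleted) = (4/3)·(1 − 4.027/6.579) = 0.517

α = 0.517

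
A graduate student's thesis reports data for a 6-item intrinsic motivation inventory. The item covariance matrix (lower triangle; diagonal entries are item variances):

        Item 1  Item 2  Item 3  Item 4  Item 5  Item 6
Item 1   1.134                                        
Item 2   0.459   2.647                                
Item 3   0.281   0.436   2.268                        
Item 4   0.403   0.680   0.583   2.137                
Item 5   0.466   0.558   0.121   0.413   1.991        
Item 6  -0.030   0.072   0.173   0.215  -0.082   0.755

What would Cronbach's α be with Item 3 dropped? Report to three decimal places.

α = 0.527

Remaining items: Item 1, Item 2, Item 4, Item 5, Item 6 (k = 5).
ΣVar(i) = 1.134 + 2.647 + 2.137 + 1.991 + 0.755 = 8.664
Var(T) = 8.664 + 2 × 3.154 = 14.972
α (item deleted) = (5/4)·(1 − 8.664/14.972) = 0.527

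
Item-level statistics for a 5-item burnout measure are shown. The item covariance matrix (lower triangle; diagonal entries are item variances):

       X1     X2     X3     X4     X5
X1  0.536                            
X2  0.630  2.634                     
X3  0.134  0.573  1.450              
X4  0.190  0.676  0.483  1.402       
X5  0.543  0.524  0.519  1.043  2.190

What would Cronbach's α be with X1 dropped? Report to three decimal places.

Remaining items: X2, X3, X4, X5 (k = 4).
ΣVar(i) = 2.634 + 1.450 + 1.402 + 2.190 = 7.676
Var(T) = 7.676 + 2 × 3.818 = 15.312
α (item deleted) = (4/3)·(1 − 7.676/15.312) = 0.665

α = 0.665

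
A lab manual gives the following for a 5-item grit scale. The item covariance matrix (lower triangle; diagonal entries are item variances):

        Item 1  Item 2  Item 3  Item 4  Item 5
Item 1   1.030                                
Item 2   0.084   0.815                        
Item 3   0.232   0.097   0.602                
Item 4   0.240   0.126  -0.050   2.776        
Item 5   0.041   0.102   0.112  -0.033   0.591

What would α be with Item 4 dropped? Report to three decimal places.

Remaining items: Item 1, Item 2, Item 3, Item 5 (k = 4).
Σσ²ᵢ = 1.030 + 0.815 + 0.602 + 0.591 = 3.038
σ²_total = 3.038 + 2 × 0.668 = 4.374
α (item deleted) = (4/3)·(1 − 3.038/4.374) = 0.407

α = 0.407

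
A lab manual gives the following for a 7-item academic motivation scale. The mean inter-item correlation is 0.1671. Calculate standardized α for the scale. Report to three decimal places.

α = 0.584

Standardized α = k·r̄ / (1 + (k−1)·r̄) = 7 × 0.1671 / (1 + 6 × 0.1671)
  = 1.1697 / 2.0026 = 0.584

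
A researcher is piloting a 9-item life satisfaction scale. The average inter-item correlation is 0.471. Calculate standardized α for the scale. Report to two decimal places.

Standardized α = k·r̄ / (1 + (k−1)·r̄) = 9 × 0.471 / (1 + 8 × 0.471)
  = 4.2390 / 4.7680 = 0.89

α = 0.89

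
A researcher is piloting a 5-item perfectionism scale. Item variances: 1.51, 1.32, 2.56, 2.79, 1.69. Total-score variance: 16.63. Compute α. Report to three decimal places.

ΣVar(i) = 1.51 + 1.32 + 2.56 + 2.79 + 1.69 = 9.87
α = (k/(k−1))·(1 − ΣVar(i)/total variance) = (5/4)·(1 − 9.87/16.63) = 0.508

α = 0.508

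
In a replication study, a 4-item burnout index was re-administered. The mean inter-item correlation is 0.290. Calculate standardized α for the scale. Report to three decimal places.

standardized α = 0.620

Standardized α = k·r̄ / (1 + (k−1)·r̄) = 4 × 0.290 / (1 + 3 × 0.290)
  = 1.1600 / 1.8700 = 0.620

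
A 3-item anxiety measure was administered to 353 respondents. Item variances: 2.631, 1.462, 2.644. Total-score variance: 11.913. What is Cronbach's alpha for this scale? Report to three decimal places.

sum of item variances = 2.631 + 1.462 + 2.644 = 6.737
α = (k/(k−1))·(1 − sum of item variances/σ²_T) = (3/2)·(1 − 6.737/11.913) = 0.652

α = 0.652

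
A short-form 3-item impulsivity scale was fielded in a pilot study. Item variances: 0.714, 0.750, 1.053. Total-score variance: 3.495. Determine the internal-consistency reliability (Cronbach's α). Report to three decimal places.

Cronbach's α = 0.420

Σσᵢ² = 0.714 + 0.750 + 1.053 = 2.517
α = (k/(k−1))·(1 − Σσᵢ²/total variance) = (3/2)·(1 − 2.517/3.495) = 0.420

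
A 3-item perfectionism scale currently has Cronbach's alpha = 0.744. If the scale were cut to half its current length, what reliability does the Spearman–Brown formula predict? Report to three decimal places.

predicted reliability = 0.592

Length factor m = 1/2
α' = m·α / (1 − (1−m)·α)
   = 1/2 × 0.744 / (1 − (1 − 1/2) × 0.744)
   = 0.3720 / 0.6280 = 0.592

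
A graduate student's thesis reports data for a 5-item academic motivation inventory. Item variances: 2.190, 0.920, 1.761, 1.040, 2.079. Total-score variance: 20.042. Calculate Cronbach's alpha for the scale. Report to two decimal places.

Σσᵢ² = 2.190 + 0.920 + 1.761 + 1.040 + 2.079 = 7.990
α = (k/(k−1))·(1 − Σσᵢ²/σ²_T) = (5/4)·(1 − 7.990/20.042) = 0.75

α = 0.75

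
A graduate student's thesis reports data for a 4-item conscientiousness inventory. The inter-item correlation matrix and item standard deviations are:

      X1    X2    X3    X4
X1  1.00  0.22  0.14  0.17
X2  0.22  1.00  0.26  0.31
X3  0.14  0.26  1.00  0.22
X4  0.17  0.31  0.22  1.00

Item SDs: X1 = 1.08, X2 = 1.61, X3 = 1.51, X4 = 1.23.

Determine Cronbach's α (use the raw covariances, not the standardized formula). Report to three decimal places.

Cronbach's α = 0.530

Σσ²ᵢ = 1.08² + 1.61² + 1.51² + 1.23² = 7.5515
Covariances σ_ij = r_ij · s_i · s_j:
  σ(X1,X2) = 0.22 × 1.08 × 1.61 = 0.3825
  σ(X1,X3) = 0.14 × 1.08 × 1.51 = 0.2283
  σ(X1,X4) = 0.17 × 1.08 × 1.23 = 0.2258
  σ(X2,X3) = 0.26 × 1.61 × 1.51 = 0.6321
  σ(X2,X4) = 0.31 × 1.61 × 1.23 = 0.6139
  σ(X3,X4) = 0.22 × 1.51 × 1.23 = 0.4086
σ²_T = Σσ²ᵢ + 2·Σσ_ij = 7.5515 + 2 × 2.4912 = 12.5339
α = (4/3)·(1 − 7.5515/12.5339) = 0.530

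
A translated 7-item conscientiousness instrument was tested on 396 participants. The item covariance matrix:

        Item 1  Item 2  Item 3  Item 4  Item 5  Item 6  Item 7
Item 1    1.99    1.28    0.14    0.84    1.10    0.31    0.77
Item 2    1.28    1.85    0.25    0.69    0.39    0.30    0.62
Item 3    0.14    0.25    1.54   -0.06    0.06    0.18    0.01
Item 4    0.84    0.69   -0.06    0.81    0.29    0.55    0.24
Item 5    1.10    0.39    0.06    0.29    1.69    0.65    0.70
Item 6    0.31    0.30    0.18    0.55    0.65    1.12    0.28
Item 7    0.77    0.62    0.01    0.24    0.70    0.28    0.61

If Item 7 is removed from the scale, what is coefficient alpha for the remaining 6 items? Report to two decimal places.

α = 0.73

Remaining items: Item 1, Item 2, Item 3, Item 4, Item 5, Item 6 (k = 6).
ΣVar(i) = 1.99 + 1.85 + 1.54 + 0.81 + 1.69 + 1.12 = 9.00
σ²_T = 9.00 + 2 × 6.97 = 22.94
α (item deleted) = (6/5)·(1 − 9.00/22.94) = 0.73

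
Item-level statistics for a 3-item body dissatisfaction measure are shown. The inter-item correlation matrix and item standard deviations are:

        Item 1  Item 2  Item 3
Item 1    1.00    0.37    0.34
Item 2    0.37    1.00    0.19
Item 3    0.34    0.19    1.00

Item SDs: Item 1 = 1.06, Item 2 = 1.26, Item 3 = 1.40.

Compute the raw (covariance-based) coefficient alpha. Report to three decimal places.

coefficient alpha = 0.545

Σσ²ᵢ = 1.06² + 1.26² + 1.40² = 4.6712
Covariances σ_ij = r_ij · s_i · s_j:
  σ(Item 1,Item 2) = 0.37 × 1.06 × 1.26 = 0.4942
  σ(Item 1,Item 3) = 0.34 × 1.06 × 1.40 = 0.5046
  σ(Item 2,Item 3) = 0.19 × 1.26 × 1.40 = 0.3352
σ²_T = Σσ²ᵢ + 2·Σσ_ij = 4.6712 + 2 × 1.3340 = 7.3392
α = (3/2)·(1 − 4.6712/7.3392) = 0.545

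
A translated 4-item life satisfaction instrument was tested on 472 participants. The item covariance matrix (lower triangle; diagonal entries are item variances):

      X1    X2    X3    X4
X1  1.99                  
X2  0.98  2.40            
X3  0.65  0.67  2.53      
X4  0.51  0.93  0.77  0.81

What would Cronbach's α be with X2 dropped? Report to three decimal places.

α = 0.630

Remaining items: X1, X3, X4 (k = 3).
Σσ²ᵢ = 1.99 + 2.53 + 0.81 = 5.33
Var(T) = 5.33 + 2 × 1.93 = 9.19
α (item deleted) = (3/2)·(1 − 5.33/9.19) = 0.630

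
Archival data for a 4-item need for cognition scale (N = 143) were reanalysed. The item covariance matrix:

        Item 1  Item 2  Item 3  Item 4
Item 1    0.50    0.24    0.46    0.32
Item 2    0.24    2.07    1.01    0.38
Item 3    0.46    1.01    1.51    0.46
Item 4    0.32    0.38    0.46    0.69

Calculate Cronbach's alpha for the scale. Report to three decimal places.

ΣVar(i) = 0.50 + 2.07 + 1.51 + 0.69 = 4.77
Sum of off-diagonal covariances = 2.87
Var(T) = 4.77 + 2 × 2.87 = 10.51
α = (k/(k−1))·(1 − ΣVar(i)/Var(T)) = (4/3)·(1 − 4.77/10.51) = 0.728

Cronbach's alpha = 0.728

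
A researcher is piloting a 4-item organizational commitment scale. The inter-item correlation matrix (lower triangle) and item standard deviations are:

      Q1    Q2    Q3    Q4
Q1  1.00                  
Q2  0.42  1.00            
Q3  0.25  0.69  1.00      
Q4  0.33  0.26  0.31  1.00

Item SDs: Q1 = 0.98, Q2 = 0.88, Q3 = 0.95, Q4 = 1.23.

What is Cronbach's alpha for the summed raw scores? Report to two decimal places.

Σσ²ᵢ = 0.98² + 0.88² + 0.95² + 1.23² = 4.1502
Covariances σ_ij = r_ij · s_i · s_j:
  σ(Q1,Q2) = 0.42 × 0.98 × 0.88 = 0.3622
  σ(Q1,Q3) = 0.25 × 0.98 × 0.95 = 0.2327
  σ(Q1,Q4) = 0.33 × 0.98 × 1.23 = 0.3978
  σ(Q2,Q3) = 0.69 × 0.88 × 0.95 = 0.5768
  σ(Q2,Q4) = 0.26 × 0.88 × 1.23 = 0.2814
  σ(Q3,Q4) = 0.31 × 0.95 × 1.23 = 0.3622
σ²_T = Σσ²ᵢ + 2·Σσ_ij = 4.1502 + 2 × 2.2131 = 8.5764
α = (4/3)·(1 − 4.1502/8.5764) = 0.69

α = 0.69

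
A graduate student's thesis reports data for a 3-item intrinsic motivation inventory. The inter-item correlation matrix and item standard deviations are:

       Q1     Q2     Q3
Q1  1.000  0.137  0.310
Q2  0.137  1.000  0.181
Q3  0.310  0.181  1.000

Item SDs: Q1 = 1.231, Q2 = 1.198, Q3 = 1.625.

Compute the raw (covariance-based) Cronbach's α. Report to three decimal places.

Σσ²ᵢ = 1.231² + 1.198² + 1.625² = 5.5912
Covariances σ_ij = r_ij · s_i · s_j:
  σ(Q1,Q2) = 0.137 × 1.231 × 1.198 = 0.2020
  σ(Q1,Q3) = 0.310 × 1.231 × 1.625 = 0.6201
  σ(Q2,Q3) = 0.181 × 1.198 × 1.625 = 0.3524
σ²_T = Σσ²ᵢ + 2·Σσ_ij = 5.5912 + 2 × 1.1745 = 7.9402
α = (3/2)·(1 − 5.5912/7.9402) = 0.444

α = 0.444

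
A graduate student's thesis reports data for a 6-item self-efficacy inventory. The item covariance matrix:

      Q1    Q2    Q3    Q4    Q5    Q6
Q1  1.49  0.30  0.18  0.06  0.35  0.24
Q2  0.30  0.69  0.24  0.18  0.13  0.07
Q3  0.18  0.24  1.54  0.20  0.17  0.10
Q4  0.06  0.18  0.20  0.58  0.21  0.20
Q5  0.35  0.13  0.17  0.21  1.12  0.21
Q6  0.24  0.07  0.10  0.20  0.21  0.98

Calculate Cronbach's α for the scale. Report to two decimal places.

Σσ²ᵢ = 1.49 + 0.69 + 1.54 + 0.58 + 1.12 + 0.98 = 6.40
Σ_{i<j} σ_ij = 2.84
σ²_total = 6.40 + 2 × 2.84 = 12.08
α = (k/(k−1))·(1 − Σσ²ᵢ/σ²_total) = (6/5)·(1 − 6.40/12.08) = 0.56

α = 0.56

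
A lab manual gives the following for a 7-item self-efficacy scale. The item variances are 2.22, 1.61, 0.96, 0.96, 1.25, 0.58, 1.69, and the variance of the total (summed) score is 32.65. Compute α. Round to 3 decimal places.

α = 0.835

Σσᵢ² = 2.22 + 1.61 + 0.96 + 0.96 + 1.25 + 0.58 + 1.69 = 9.27
α = (k/(k−1))·(1 − Σσᵢ²/total variance) = (7/6)·(1 − 9.27/32.65) = 0.835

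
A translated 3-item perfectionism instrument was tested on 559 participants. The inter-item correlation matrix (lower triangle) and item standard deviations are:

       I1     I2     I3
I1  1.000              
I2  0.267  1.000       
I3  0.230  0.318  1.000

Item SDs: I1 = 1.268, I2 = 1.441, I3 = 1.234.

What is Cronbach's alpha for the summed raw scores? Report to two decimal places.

Cronbach's alpha = 0.53

Σσ²ᵢ = 1.268² + 1.441² + 1.234² = 5.2071
Covariances σ_ij = r_ij · s_i · s_j:
  σ(I1,I2) = 0.267 × 1.268 × 1.441 = 0.4879
  σ(I1,I3) = 0.230 × 1.268 × 1.234 = 0.3599
  σ(I2,I3) = 0.318 × 1.441 × 1.234 = 0.5655
σ²_T = Σσ²ᵢ + 2·Σσ_ij = 5.2071 + 2 × 1.4133 = 8.0337
α = (3/2)·(1 − 5.2071/8.0337) = 0.53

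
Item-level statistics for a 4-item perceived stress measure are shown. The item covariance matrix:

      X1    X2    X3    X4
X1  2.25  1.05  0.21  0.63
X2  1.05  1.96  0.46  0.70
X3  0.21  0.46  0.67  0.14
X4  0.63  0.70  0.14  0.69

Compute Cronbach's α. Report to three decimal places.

Cronbach's α = 0.712

Σσᵢ² = 2.25 + 1.96 + 0.67 + 0.69 = 5.57
Sum of the distinct covariances = 3.19
σ²_T = 5.57 + 2 × 3.19 = 11.95
α = (k/(k−1))·(1 − Σσᵢ²/σ²_T) = (4/3)·(1 − 5.57/11.95) = 0.712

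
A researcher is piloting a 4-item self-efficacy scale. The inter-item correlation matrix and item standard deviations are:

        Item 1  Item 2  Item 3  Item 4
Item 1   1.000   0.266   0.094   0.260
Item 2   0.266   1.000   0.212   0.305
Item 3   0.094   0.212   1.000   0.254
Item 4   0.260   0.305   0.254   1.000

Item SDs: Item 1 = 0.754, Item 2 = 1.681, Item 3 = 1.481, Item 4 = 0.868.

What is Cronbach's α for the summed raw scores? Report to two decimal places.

α = 0.50

Σσ²ᵢ = 0.754² + 1.681² + 1.481² + 0.868² = 6.3411
Covariances σ_ij = r_ij · s_i · s_j:
  σ(Item 1,Item 2) = 0.266 × 0.754 × 1.681 = 0.3371
  σ(Item 1,Item 3) = 0.094 × 0.754 × 1.481 = 0.1050
  σ(Item 1,Item 4) = 0.260 × 0.754 × 0.868 = 0.1702
  σ(Item 2,Item 3) = 0.212 × 1.681 × 1.481 = 0.5278
  σ(Item 2,Item 4) = 0.305 × 1.681 × 0.868 = 0.4450
  σ(Item 3,Item 4) = 0.254 × 1.481 × 0.868 = 0.3265
σ²_T = Σσ²ᵢ + 2·Σσ_ij = 6.3411 + 2 × 1.9116 = 10.1643
α = (4/3)·(1 − 6.3411/10.1643) = 0.50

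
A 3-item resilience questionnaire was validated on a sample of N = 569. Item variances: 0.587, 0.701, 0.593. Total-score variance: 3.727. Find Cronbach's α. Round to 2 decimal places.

sum of item variances = 0.587 + 0.701 + 0.593 = 1.881
α = (k/(k−1))·(1 − sum of item variances/total variance) = (3/2)·(1 − 1.881/3.727) = 0.74

Cronbach's α = 0.74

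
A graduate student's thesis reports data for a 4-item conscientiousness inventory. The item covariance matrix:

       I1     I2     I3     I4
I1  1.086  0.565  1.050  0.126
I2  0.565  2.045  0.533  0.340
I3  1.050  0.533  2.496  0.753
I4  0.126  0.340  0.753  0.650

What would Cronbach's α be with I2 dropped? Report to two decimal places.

α = 0.72

Remaining items: I1, I3, I4 (k = 3).
ΣVar(i) = 1.086 + 2.496 + 0.650 = 4.232
σ²_T = 4.232 + 2 × 1.929 = 8.090
α (item deleted) = (3/2)·(1 − 4.232/8.090) = 0.72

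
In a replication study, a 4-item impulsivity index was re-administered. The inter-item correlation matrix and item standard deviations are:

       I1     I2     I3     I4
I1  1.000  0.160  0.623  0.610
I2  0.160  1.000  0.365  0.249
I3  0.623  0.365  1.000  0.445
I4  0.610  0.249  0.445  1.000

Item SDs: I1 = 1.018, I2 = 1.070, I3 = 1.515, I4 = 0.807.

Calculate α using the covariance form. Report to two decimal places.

Σσ²ᵢ = 1.018² + 1.070² + 1.515² + 0.807² = 5.1277
Covariances σ_ij = r_ij · s_i · s_j:
  σ(I1,I2) = 0.160 × 1.018 × 1.070 = 0.1743
  σ(I1,I3) = 0.623 × 1.018 × 1.515 = 0.9608
  σ(I1,I4) = 0.610 × 1.018 × 0.807 = 0.5011
  σ(I2,I3) = 0.365 × 1.070 × 1.515 = 0.5917
  σ(I2,I4) = 0.249 × 1.070 × 0.807 = 0.2150
  σ(I3,I4) = 0.445 × 1.515 × 0.807 = 0.5441
σ²_T = Σσ²ᵢ + 2·Σσ_ij = 5.1277 + 2 × 2.9870 = 11.1017
α = (4/3)·(1 − 5.1277/11.1017) = 0.72

α = 0.72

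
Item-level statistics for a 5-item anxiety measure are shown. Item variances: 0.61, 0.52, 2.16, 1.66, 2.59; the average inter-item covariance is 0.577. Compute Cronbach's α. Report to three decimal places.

α = 0.756

Σσ²ᵢ = 0.61 + 0.52 + 2.16 + 1.66 + 2.59 = 7.54
Sum of the 10 distinct covariances = 10 × 0.577 = 5.770
σ²_T = Σσ²ᵢ + 2·Σcov = 7.54 + 2 × 5.770 = 19.080
α = (5/4)·(1 − 7.54/19.080) = 0.756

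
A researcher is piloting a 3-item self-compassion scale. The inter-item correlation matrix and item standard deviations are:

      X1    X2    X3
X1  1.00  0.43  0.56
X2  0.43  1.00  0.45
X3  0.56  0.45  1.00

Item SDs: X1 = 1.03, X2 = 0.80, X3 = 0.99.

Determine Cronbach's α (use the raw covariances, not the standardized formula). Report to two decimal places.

Σσ²ᵢ = 1.03² + 0.80² + 0.99² = 2.6810
Covariances σ_ij = r_ij · s_i · s_j:
  σ(X1,X2) = 0.43 × 1.03 × 0.80 = 0.3543
  σ(X1,X3) = 0.56 × 1.03 × 0.99 = 0.5710
  σ(X2,X3) = 0.45 × 0.80 × 0.99 = 0.3564
σ²_T = Σσ²ᵢ + 2·Σσ_ij = 2.6810 + 2 × 1.2817 = 5.2444
α = (3/2)·(1 − 2.6810/5.2444) = 0.73

Cronbach's α = 0.73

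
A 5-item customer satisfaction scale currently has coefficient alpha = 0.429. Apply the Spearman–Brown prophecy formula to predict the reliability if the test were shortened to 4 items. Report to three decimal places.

Length factor m = 4/5 = 0.8000
α' = m·α / (1 − (1−m)·α)
   = 4/5 × 0.429 / (1 − (1 − 4/5) × 0.429)
   = 0.3432 / 0.9142 = 0.375

predicted reliability = 0.375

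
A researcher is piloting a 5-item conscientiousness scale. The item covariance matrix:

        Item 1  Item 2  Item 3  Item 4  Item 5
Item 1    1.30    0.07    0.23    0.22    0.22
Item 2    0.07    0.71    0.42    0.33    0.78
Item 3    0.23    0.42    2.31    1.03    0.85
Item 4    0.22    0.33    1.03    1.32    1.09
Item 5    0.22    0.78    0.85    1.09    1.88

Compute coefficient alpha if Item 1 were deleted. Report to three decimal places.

Remaining items: Item 2, Item 3, Item 4, Item 5 (k = 4).
ΣVar(i) = 0.71 + 2.31 + 1.32 + 1.88 = 6.22
σ²_T = 6.22 + 2 × 4.50 = 15.22
α (item deleted) = (4/3)·(1 − 6.22/15.22) = 0.788

coefficient alpha = 0.788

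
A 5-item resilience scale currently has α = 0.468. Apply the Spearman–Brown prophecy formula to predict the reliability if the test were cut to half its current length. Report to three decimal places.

predicted reliability = 0.305

Length factor m = 1/2
α' = m·α / (1 − (1−m)·α)
   = 1/2 × 0.468 / (1 − (1 − 1/2) × 0.468)
   = 0.2340 / 0.7660 = 0.305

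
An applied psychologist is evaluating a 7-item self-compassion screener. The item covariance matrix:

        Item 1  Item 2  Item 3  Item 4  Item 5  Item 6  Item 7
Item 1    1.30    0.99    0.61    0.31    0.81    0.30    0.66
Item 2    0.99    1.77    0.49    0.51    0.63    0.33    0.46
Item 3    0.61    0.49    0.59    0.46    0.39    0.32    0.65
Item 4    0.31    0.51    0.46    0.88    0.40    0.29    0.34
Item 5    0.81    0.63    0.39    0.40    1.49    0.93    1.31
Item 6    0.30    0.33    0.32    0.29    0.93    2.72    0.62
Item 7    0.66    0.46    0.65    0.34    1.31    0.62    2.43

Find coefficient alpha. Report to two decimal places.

Σσ²ᵢ = 1.30 + 1.77 + 0.59 + 0.88 + 1.49 + 2.72 + 2.43 = 11.18
Sum of the distinct covariances = 11.81
σ²_total = 11.18 + 2 × 11.81 = 34.80
α = (k/(k−1))·(1 − Σσ²ᵢ/σ²_total) = (7/6)·(1 − 11.18/34.80) = 0.79

coefficient alpha = 0.79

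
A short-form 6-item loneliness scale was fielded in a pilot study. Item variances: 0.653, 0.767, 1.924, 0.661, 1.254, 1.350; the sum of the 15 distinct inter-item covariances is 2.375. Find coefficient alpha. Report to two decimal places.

Σσᵢ² = 0.653 + 0.767 + 1.924 + 0.661 + 1.254 + 1.350 = 6.609
Sum of distinct covariances = 2.375
σ²_total = Σσᵢ² + 2·Σcov = 6.609 + 2 × 2.375 = 11.359
α = (6/5)·(1 − 6.609/11.359) = 0.50

α = 0.50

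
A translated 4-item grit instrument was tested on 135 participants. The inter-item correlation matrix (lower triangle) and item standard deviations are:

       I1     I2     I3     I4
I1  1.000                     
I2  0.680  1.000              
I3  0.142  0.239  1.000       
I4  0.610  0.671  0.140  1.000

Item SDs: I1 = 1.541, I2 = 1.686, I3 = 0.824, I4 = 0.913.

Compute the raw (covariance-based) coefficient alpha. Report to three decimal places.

α = 0.746

Σσ²ᵢ = 1.541² + 1.686² + 0.824² + 0.913² = 6.7298
Covariances σ_ij = r_ij · s_i · s_j:
  σ(I1,I2) = 0.680 × 1.541 × 1.686 = 1.7667
  σ(I1,I3) = 0.142 × 1.541 × 0.824 = 0.1803
  σ(I1,I4) = 0.610 × 1.541 × 0.913 = 0.8582
  σ(I2,I3) = 0.239 × 1.686 × 0.824 = 0.3320
  σ(I2,I4) = 0.671 × 1.686 × 0.913 = 1.0329
  σ(I3,I4) = 0.140 × 0.824 × 0.913 = 0.1053
σ²_T = Σσ²ᵢ + 2·Σσ_ij = 6.7298 + 2 × 4.2754 = 15.2806
α = (4/3)·(1 − 6.7298/15.2806) = 0.746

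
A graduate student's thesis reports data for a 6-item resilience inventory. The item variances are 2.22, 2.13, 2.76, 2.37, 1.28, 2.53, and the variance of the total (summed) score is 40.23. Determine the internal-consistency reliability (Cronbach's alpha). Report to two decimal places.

Σσᵢ² = 2.22 + 2.13 + 2.76 + 2.37 + 1.28 + 2.53 = 13.29
α = (k/(k−1))·(1 − Σσᵢ²/total variance) = (6/5)·(1 − 13.29/40.23) = 0.80

α = 0.80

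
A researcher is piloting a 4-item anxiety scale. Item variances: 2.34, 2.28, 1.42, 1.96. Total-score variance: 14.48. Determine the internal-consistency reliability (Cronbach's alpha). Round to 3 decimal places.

Σσᵢ² = 2.34 + 2.28 + 1.42 + 1.96 = 8.00
α = (k/(k−1))·(1 − Σσᵢ²/total variance) = (4/3)·(1 − 8.00/14.48) = 0.597

α = 0.597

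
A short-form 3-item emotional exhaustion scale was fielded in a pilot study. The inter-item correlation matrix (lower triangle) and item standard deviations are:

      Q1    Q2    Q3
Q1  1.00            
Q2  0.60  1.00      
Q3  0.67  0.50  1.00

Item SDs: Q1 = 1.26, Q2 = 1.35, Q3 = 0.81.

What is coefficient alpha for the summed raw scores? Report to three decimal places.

coefficient alpha = 0.788

Σσ²ᵢ = 1.26² + 1.35² + 0.81² = 4.0662
Covariances σ_ij = r_ij · s_i · s_j:
  σ(Q1,Q2) = 0.60 × 1.26 × 1.35 = 1.0206
  σ(Q1,Q3) = 0.67 × 1.26 × 0.81 = 0.6838
  σ(Q2,Q3) = 0.50 × 1.35 × 0.81 = 0.5468
σ²_T = Σσ²ᵢ + 2·Σσ_ij = 4.0662 + 2 × 2.2512 = 8.5686
α = (3/2)·(1 − 4.0662/8.5686) = 0.788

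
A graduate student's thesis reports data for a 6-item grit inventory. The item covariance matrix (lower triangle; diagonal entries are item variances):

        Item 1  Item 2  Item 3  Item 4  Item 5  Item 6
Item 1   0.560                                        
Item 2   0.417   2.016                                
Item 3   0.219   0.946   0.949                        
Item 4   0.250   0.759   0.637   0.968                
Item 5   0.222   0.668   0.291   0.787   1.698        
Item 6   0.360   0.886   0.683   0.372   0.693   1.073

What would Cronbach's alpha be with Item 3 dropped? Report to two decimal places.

α = 0.79

Remaining items: Item 1, Item 2, Item 4, Item 5, Item 6 (k = 5).
ΣVar(i) = 0.560 + 2.016 + 0.968 + 1.698 + 1.073 = 6.315
total variance = 6.315 + 2 × 5.414 = 17.143
α (item deleted) = (5/4)·(1 − 6.315/17.143) = 0.79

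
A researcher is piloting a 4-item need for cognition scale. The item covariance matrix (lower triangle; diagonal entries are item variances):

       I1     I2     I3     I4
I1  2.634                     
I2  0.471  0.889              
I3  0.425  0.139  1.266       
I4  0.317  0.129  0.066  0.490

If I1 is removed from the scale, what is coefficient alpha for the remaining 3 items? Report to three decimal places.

coefficient alpha = 0.302

Remaining items: I2, I3, I4 (k = 3).
Σσᵢ² = 0.889 + 1.266 + 0.490 = 2.645
Var(T) = 2.645 + 2 × 0.334 = 3.313
α (item deleted) = (3/2)·(1 − 2.645/3.313) = 0.302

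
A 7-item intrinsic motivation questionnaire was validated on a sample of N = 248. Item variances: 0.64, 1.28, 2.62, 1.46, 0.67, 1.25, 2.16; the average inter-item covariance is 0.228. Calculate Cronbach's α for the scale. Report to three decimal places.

ΣVar(i) = 0.64 + 1.28 + 2.62 + 1.46 + 0.67 + 1.25 + 2.16 = 10.08
Sum of the 21 distinct covariances = 21 × 0.228 = 4.788
σ²_T = ΣVar(i) + 2·Σcov = 10.08 + 2 × 4.788 = 19.656
α = (7/6)·(1 − 10.08/19.656) = 0.568

Cronbach's α = 0.568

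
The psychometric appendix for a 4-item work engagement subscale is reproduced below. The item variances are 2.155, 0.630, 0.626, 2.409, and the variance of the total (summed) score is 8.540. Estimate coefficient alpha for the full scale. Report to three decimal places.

ΣVar(i) = 2.155 + 0.630 + 0.626 + 2.409 = 5.820
α = (k/(k−1))·(1 − ΣVar(i)/σ²_T) = (4/3)·(1 − 5.820/8.540) = 0.425

α = 0.425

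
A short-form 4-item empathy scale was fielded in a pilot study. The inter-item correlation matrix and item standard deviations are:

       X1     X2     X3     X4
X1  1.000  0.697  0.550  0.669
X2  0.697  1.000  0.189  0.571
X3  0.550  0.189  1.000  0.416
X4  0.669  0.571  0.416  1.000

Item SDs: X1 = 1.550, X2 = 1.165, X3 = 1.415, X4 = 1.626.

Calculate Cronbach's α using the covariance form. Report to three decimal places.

Σσ²ᵢ = 1.550² + 1.165² + 1.415² + 1.626² = 8.4058
Covariances σ_ij = r_ij · s_i · s_j:
  σ(X1,X2) = 0.697 × 1.550 × 1.165 = 1.2586
  σ(X1,X3) = 0.550 × 1.550 × 1.415 = 1.2063
  σ(X1,X4) = 0.669 × 1.550 × 1.626 = 1.6861
  σ(X2,X3) = 0.189 × 1.165 × 1.415 = 0.3116
  σ(X2,X4) = 0.571 × 1.165 × 1.626 = 1.0816
  σ(X3,X4) = 0.416 × 1.415 × 1.626 = 0.9571
σ²_T = Σσ²ᵢ + 2·Σσ_ij = 8.4058 + 2 × 6.5013 = 21.4084
α = (4/3)·(1 − 8.4058/21.4084) = 0.810

α = 0.810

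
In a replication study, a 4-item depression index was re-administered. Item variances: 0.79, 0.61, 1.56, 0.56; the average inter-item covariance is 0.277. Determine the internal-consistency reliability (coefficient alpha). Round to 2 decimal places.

ΣVar(i) = 0.79 + 0.61 + 1.56 + 0.56 = 3.52
Sum of the 6 distinct covariances = 6 × 0.277 = 1.662
σ²_total = ΣVar(i) + 2·Σcov = 3.52 + 2 × 1.662 = 6.844
α = (4/3)·(1 − 3.52/6.844) = 0.65

coefficient alpha = 0.65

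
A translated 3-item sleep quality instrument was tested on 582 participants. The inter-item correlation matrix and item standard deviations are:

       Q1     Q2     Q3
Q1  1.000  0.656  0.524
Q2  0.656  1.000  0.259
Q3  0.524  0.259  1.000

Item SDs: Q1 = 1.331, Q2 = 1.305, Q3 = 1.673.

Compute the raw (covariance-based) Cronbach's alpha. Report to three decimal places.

α = 0.717

Σσ²ᵢ = 1.331² + 1.305² + 1.673² = 6.2735
Covariances σ_ij = r_ij · s_i · s_j:
  σ(Q1,Q2) = 0.656 × 1.331 × 1.305 = 1.1394
  σ(Q1,Q3) = 0.524 × 1.331 × 1.673 = 1.1668
  σ(Q2,Q3) = 0.259 × 1.305 × 1.673 = 0.5655
σ²_T = Σσ²ᵢ + 2·Σσ_ij = 6.2735 + 2 × 2.8717 = 12.0169
α = (3/2)·(1 − 6.2735/12.0169) = 0.717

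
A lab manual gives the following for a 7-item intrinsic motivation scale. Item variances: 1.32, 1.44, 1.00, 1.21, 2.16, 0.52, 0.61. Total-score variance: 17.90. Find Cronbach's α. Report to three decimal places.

Σσᵢ² = 1.32 + 1.44 + 1.00 + 1.21 + 2.16 + 0.52 + 0.61 = 8.26
α = (k/(k−1))·(1 − Σσᵢ²/total variance) = (7/6)·(1 − 8.26/17.90) = 0.628

Cronbach's α = 0.628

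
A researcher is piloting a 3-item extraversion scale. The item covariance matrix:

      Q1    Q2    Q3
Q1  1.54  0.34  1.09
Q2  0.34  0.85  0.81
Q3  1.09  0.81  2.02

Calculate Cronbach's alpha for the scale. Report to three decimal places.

ΣVar(i) = 1.54 + 0.85 + 2.02 = 4.41
Σ_{i<j} σ_ij = 2.24
total variance = 4.41 + 2 × 2.24 = 8.89
α = (k/(k−1))·(1 − ΣVar(i)/total variance) = (3/2)·(1 − 4.41/8.89) = 0.756

Cronbach's alpha = 0.756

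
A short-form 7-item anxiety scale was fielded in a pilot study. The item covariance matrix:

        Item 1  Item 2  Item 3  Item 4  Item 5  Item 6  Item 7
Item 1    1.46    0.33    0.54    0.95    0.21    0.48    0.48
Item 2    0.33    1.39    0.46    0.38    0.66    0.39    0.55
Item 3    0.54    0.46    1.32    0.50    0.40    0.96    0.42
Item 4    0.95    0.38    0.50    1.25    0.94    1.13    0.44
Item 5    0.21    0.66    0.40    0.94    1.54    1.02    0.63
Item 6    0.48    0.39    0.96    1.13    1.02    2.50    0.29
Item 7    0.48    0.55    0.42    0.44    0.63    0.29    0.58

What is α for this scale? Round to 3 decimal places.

ΣVar(i) = 1.46 + 1.39 + 1.32 + 1.25 + 1.54 + 2.50 + 0.58 = 10.04
Sum of off-diagonal covariances = 12.16
Var(T) = 10.04 + 2 × 12.16 = 34.36
α = (k/(k−1))·(1 − ΣVar(i)/Var(T)) = (7/6)·(1 − 10.04/34.36) = 0.826

α = 0.826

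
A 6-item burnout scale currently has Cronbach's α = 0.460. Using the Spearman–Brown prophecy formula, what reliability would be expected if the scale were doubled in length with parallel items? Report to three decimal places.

Length factor m = 2
α' = m·α / (1 + (m−1)·α)
   = 2 × 0.460 / (1 + (2 − 1) × 0.460)
   = 0.9200 / 1.4600 = 0.630

predicted reliability = 0.630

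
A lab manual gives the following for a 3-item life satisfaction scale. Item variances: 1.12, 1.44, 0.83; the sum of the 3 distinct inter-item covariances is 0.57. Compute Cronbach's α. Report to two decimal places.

Cronbach's α = 0.38

ΣVar(i) = 1.12 + 1.44 + 0.83 = 3.39
Sum of distinct covariances = 0.57
σ²_total = ΣVar(i) + 2·Σcov = 3.39 + 2 × 0.57 = 4.53
α = (3/2)·(1 − 3.39/4.53) = 0.38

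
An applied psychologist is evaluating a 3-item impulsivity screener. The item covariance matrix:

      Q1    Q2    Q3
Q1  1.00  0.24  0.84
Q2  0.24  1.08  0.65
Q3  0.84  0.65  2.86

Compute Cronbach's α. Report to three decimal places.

Σσᵢ² = 1.00 + 1.08 + 2.86 = 4.94
Σ_{i<j} σ_ij = 1.73
total variance = 4.94 + 2 × 1.73 = 8.40
α = (k/(k−1))·(1 − Σσᵢ²/total variance) = (3/2)·(1 − 4.94/8.40) = 0.618

Cronbach's α = 0.618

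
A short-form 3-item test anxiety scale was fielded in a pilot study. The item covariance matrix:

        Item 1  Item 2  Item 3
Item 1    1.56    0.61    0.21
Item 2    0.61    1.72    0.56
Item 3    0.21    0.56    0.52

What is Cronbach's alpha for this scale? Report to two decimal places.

α = 0.63

ΣVar(i) = 1.56 + 1.72 + 0.52 = 3.80
Σ_{i<j} σ_ij = 1.38
σ²_total = 3.80 + 2 × 1.38 = 6.56
α = (k/(k−1))·(1 − ΣVar(i)/σ²_total) = (3/2)·(1 − 3.80/6.56) = 0.63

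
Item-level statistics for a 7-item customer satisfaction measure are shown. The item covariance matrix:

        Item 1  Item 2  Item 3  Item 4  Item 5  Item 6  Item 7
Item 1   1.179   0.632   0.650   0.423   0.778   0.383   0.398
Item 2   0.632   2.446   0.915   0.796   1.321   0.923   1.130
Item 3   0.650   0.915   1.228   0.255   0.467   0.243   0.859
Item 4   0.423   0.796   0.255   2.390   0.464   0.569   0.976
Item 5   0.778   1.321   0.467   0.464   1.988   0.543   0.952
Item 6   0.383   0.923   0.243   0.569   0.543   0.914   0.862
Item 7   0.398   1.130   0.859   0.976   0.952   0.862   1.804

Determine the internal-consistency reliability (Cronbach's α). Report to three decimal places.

Cronbach's α = 0.827

Σσ²ᵢ = 1.179 + 2.446 + 1.228 + 2.390 + 1.988 + 0.914 + 1.804 = 11.949
Sum of the distinct covariances = 14.539
total variance = 11.949 + 2 × 14.539 = 41.027
α = (k/(k−1))·(1 − Σσ²ᵢ/total variance) = (7/6)·(1 − 11.949/41.027) = 0.827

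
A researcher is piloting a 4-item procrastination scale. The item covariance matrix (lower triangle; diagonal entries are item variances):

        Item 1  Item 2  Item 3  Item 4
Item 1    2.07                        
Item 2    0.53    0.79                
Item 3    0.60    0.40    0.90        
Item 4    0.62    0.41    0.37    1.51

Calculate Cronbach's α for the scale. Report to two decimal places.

ΣVar(i) = 2.07 + 0.79 + 0.90 + 1.51 = 5.27
Sum of the distinct covariances = 2.93
total variance = 5.27 + 2 × 2.93 = 11.13
α = (k/(k−1))·(1 − ΣVar(i)/total variance) = (4/3)·(1 − 5.27/11.13) = 0.70

α = 0.70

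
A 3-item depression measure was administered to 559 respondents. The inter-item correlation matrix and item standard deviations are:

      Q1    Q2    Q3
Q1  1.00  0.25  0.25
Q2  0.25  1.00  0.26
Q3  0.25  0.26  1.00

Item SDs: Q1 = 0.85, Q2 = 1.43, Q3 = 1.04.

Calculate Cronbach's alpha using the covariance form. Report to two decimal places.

Σσ²ᵢ = 0.85² + 1.43² + 1.04² = 3.8490
Covariances σ_ij = r_ij · s_i · s_j:
  σ(Q1,Q2) = 0.25 × 0.85 × 1.43 = 0.3039
  σ(Q1,Q3) = 0.25 × 0.85 × 1.04 = 0.2210
  σ(Q2,Q3) = 0.26 × 1.43 × 1.04 = 0.3867
σ²_T = Σσ²ᵢ + 2·Σσ_ij = 3.8490 + 2 × 0.9116 = 5.6722
α = (3/2)·(1 − 3.8490/5.6722) = 0.48

α = 0.48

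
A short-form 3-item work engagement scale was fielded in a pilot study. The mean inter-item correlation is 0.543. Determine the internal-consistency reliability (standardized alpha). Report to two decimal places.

Standardized α = k·r̄ / (1 + (k−1)·r̄) = 3 × 0.543 / (1 + 2 × 0.543)
  = 1.6290 / 2.0860 = 0.78

standardized alpha = 0.78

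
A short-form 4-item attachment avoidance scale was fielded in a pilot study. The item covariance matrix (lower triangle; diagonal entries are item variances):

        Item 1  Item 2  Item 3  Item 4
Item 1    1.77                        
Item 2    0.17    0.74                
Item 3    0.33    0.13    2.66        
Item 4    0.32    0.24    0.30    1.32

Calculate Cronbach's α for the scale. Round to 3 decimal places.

α = 0.420

Σσ²ᵢ = 1.77 + 0.74 + 2.66 + 1.32 = 6.49
Sum of off-diagonal covariances = 1.49
σ²_T = 6.49 + 2 × 1.49 = 9.47
α = (k/(k−1))·(1 − Σσ²ᵢ/σ²_T) = (4/3)·(1 − 6.49/9.47) = 0.420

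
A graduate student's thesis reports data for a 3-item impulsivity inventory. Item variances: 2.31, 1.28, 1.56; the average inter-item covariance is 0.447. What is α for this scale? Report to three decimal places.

α = 0.514

sum of item variances = 2.31 + 1.28 + 1.56 = 5.15
Sum of the 3 distinct covariances = 3 × 0.447 = 1.341
σ²_total = sum of item variances + 2·Σcov = 5.15 + 2 × 1.341 = 7.832
α = (3/2)·(1 − 5.15/7.832) = 0.514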